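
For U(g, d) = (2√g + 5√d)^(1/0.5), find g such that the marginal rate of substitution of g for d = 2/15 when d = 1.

For CES with ρ = 0.5, MRS = (2/5)·√(d/g).
Setting (2/5)·√(1/g) = 2/15 gives √(1/g) = 1/3, so 1/g = 1/9 and g = 9.

g = 9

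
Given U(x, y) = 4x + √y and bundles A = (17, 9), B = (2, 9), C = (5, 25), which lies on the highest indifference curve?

Bundle A

Evaluate utility at each bundle:
U(A) = 71.000.
U(B) = 11.000.
U(C) = 25.000.
Highest utility is A, so A ≻ C ≻ B.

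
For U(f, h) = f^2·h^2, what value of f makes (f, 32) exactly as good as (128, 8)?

U(128, 8) = 1048576.
Set U(f, 32) = 1048576 and solve.
With h = 32: 32^2 = 1024, so f^2 = 1048576/1024 = 1024; taking the square root, f = 32.
Check: U(32, 32) = 1048576.

f = 32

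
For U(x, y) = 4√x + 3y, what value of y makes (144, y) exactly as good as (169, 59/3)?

y = 21

U(169, 59/3) = 111.
Set U(144, y) = 111 and solve.
With x = 144: √144 = 12, so 3y = 111 − 4·12 = 63 and y = 21.
Check: U(144, 21) = 111.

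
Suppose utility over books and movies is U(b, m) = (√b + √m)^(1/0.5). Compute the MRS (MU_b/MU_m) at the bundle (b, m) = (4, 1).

For CES with ρ = 0.5, MRS = √(m/b).
At (4, 1): MRS = 0.5.
So at (4, 1) the consumer would give up 0.5 units of m for one more unit of b.

MRS = 0.5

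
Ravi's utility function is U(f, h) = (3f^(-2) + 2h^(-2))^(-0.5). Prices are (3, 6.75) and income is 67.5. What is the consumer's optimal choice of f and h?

f* = 9, h* = 6

For CES with ρ = -2, MRS = (3/2)·(h/f)^3.
Tangency: set MRS = p_f/p_h = 3/6.75 = 4/9.
So (h/f)^3 = 8/27; taking the cube root, h/f = 2/3, i.e. h = (2/3)·f.
Substitute into the budget 3·f + 6.75·h = 67.5: 7.5·f = 67.5, so f* = 9 and h* = (2/3)·9 = 6.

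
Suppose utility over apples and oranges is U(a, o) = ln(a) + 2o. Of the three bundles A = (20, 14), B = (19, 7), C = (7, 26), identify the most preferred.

Evaluate utility at each bundle:
U(A) = 30.996.
U(B) = 16.944.
U(C) = 53.946.
Highest utility is C, so C ≻ A ≻ B.

Bundle C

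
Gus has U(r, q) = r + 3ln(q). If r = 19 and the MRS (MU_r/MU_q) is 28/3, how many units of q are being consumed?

q = 28

MU_r = 1, MU_q = 3/q.
MRS = 1 ÷ (3/q).
MRS depends only on q: (1/3)·q = 28/3 ⇒ q = (28/3)/(1/3) = 28.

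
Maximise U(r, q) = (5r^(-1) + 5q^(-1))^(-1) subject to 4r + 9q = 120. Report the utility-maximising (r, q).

For CES with ρ = -1, MRS = (q/r)^2.
Tangency: set MRS = p_r/p_q = 4/9.
So (q/r)^2 = 4/9; taking the square root, q/r = 2/3, i.e. q = (2/3)·r.
Substitute into the budget 4·r + 9·q = 120: 10·r = 120, so r* = 12 and q* = (2/3)·12 = 8.

r* = 12, q* = 8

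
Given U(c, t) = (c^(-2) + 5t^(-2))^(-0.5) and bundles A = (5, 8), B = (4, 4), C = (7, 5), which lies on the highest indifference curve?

Evaluate utility at each bundle:
U(A) = 2.910.
U(B) = 1.633.
U(C) = 2.130.
Highest utility is A, so A ≻ C ≻ B.

Bundle A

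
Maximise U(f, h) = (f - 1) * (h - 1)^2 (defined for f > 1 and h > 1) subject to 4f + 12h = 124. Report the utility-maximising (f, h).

f* = 10, h* = 7

MU_f = (h−1)^2, MU_h = 2·(f−1)·(h−1).
MRS = (1/2)·(h−1)/(f−1).
Tangency: set MRS = p_f/p_h = 4/12 = 1/3.
So (1/2)·(h − 1)/(f − 1) = 1/3, i.e. (h − 1) = (2/3)·(f − 1).
Rewrite the budget in excess-of-subsistence terms: 4·(f − 1) + 12·(h − 1) = 124 − 4·1 − 12·1 = 108.
Substituting, 12·(f − 1) = 108, so f − 1 = 9 and f* = 10.
Then h − 1 = (2/3)·9 = 6, so h* = 7.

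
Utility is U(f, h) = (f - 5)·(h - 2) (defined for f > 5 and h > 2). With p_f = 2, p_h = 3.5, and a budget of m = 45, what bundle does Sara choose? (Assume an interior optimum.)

MU_f = (h−2), MU_h = (f−5).
MRS = (h−2)/(f−5).
Tangency: set MRS = p_f/p_h = 2/3.5 = 4/7.
So (h − 2)/(f − 5) = 4/7, i.e. (h − 2) = (4/7)·(f − 5).
Rewrite the budget in excess-of-subsistence terms: 2·(f − 5) + 3.5·(h − 2) = 45 − 2·5 − 3.5·2 = 28.
Substituting, 4·(f − 5) = 28, so f − 5 = 7 and f* = 12.
Then h − 2 = (4/7)·7 = 4, so h* = 6.

f* = 12, h* = 6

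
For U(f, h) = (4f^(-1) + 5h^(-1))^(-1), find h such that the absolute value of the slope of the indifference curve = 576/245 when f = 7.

For CES with ρ = -1, MRS = (4/5)·(h/f)^2.
Setting (4/5)·(h/7)^2 = 576/245 gives (h/7)^2 = 144/49, so h/7 = 12/7 and h = 12.

h = 12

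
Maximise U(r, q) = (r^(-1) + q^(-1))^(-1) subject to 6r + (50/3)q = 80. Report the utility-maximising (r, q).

r* = 5, q* = 3

For CES with ρ = -1, MRS = (q/r)^2.
Tangency: set MRS = p_r/p_q = 6/(50/3) = 9/25.
So (q/r)^2 = 9/25; taking the square root, q/r = 0.6, i.e. q = 0.6·r.
Substitute into the budget 6·r + (50/3)·q = 80: 16·r = 80, so r* = 5 and q* = 0.6·5 = 3.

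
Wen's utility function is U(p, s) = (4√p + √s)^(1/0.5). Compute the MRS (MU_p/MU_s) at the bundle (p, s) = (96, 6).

MRS = 1

For CES with ρ = 0.5, MRS = (4/1)·√(s/p).
At (96, 6): MRS = 1.
So at (96, 6) the consumer would give up 1 units of s for one more unit of p.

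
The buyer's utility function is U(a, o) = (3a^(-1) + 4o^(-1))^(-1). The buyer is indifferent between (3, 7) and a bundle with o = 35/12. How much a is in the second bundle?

a = 15

U depends on (a, o) only through S = 3a^(-1) + 4o^(-1), so equal utility means equal S. At (3, 7): S = 11/7.
With o = 35/12: 4·(35/12)^(-1) = 48/35, so 3a^(-1) = 11/7 − 48/35 = 0.2, i.e. a^(-1) = 1/15.
Hence a = 1/(1/15) = 15.
Check: U(15, 35/12) = 0.6364.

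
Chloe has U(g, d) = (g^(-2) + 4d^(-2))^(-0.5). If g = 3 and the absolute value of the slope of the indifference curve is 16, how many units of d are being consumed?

d = 12

For CES with ρ = -2, MRS = (1/4)·(d/g)^3.
Setting (1/4)·(d/3)^3 = 16 gives (d/3)^3 = 64, so d/3 = 4 and d = 12.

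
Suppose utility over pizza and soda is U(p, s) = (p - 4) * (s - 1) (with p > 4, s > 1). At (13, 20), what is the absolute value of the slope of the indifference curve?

MRS = 19/9

MU_p = (s−1), MU_s = (p−4).
MRS = (s−1)/(p−4).
At (13, 20): MRS = 19/9.
The indifference curve has slope −19/9 at this bundle.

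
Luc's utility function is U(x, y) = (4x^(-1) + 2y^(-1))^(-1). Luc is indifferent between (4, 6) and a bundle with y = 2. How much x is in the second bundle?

U depends on (x, y) only through S = 4x^(-1) + 2y^(-1), so equal utility means equal S. At (4, 6): S = 4/3.
With y = 2: 2·2^(-1) = 1, so 4x^(-1) = 4/3 − 1 = 1/3, i.e. x^(-1) = 1/12.
Hence x = 1/(1/12) = 12.
Check: U(12, 2) = 0.75.

x = 12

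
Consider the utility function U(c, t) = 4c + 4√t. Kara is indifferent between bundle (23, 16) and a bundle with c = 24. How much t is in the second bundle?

U(23, 16) = 108.
Set U(24, t) = 108 and solve.
With c = 24: 4√t = 108 − 4·24 = 12, so √t = 3 and t = 9.
Check: U(24, 9) = 108.

t = 9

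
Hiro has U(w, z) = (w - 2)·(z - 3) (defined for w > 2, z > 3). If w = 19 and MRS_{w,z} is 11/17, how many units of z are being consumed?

MU_w = (z−3), MU_z = (w−2).
MRS = (z−3)/(w−2).
Substitute w = 19: MRS = (z − 3)/17. Setting this equal to 11/17 gives z − 3 = (11/17)·17 = 11, so z = 14.

z = 14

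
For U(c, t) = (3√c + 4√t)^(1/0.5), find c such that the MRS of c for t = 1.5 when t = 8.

c = 2

For CES with ρ = 0.5, MRS = (3/4)·√(t/c).
Setting (3/4)·√(8/c) = 1.5 gives √(8/c) = 2, so 8/c = 4 and c = 2.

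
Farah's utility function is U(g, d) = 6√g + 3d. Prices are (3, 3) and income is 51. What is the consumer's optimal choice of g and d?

g* = 1, d* = 16

MU_g = 6/(2√g), MU_d = 3.
MRS = 6/(2√g) ÷ 3.
Tangency: set MRS = p_g/p_d = 3/3 = 1.
MRS depends only on g: 1/√g = 1 ⇒ √g = 1/1 = 1 ⇒ g* = 1.
From the budget, 3·d = 51 − 3·1 = 48, so d* = 16.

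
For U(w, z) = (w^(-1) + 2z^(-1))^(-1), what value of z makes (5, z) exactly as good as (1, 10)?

z = 2

U depends on (w, z) only through S = w^(-1) + 2z^(-1), so equal utility means equal S. At (1, 10): S = 1.2.
With w = 5: 5^(-1) = 0.2, so 2z^(-1) = 1.2 − 0.2 = 1, i.e. z^(-1) = 0.5.
Hence z = 1/0.5 = 2.
Check: U(5, 2) = 0.8333.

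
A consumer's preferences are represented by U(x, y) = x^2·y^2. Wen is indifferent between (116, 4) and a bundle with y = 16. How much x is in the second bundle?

U(116, 4) = 215296.
Set U(x, 16) = 215296 and solve.
With y = 16: 16^2 = 256, so x^2 = 215296/256 = 841; taking the square root, x = 29.
Check: U(29, 16) = 215296.

x = 29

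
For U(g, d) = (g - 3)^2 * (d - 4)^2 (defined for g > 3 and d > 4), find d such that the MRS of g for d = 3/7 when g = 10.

MU_g = 2·(g−3)·(d−4)^2, MU_d = 2·(g−3)^2·(d−4).
MRS = (d−4)/(g−3).
Substitute g = 10: MRS = (d − 4)/7. Setting this equal to 3/7 gives d − 4 = (3/7)·7 = 3, so d = 7.

d = 7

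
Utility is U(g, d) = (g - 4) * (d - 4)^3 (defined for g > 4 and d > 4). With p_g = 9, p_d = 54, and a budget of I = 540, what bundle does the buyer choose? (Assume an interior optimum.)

g* = 12, d* = 8

MU_g = (d−4)^3, MU_d = 3·(g−4)·(d−4)^2.
MRS = (1/3)·(d−4)/(g−4).
Tangency: set MRS = p_g/p_d = 9/54 = 1/6.
So (1/3)·(d − 4)/(g − 4) = 1/6, i.e. (d − 4) = 0.5·(g − 4).
Rewrite the budget in excess-of-subsistence terms: 9·(g − 4) + 54·(d − 4) = 540 − 9·4 − 54·4 = 288.
Substituting, 36·(g − 4) = 288, so g − 4 = 8 and g* = 12.
Then d − 4 = 0.5·8 = 4, so d* = 8.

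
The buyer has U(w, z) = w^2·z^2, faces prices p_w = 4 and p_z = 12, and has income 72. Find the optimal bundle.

w* = 9, z* = 3

MU_w = 2·w·z^2 and MU_z = 2·w^2·z.
MRS = MU_w/MU_z = z/w.
Tangency: set MRS = p_w/p_z = 4/12 = 1/3.
So z/w = 1/3, i.e. z = (1/3)·w.
Substitute into the budget 4·w + 12·z = 72: 8·w = 72, so w* = 9.
Then z* = (1/3)·9 = 3.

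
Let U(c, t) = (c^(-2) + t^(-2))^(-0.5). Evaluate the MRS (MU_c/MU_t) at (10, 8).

For CES with ρ = -2, MRS = (t/c)^3.
At (10, 8): MRS = 64/125.
That is, one extra unit of c is worth 64/125 units of t at the margin.

MRS = 64/125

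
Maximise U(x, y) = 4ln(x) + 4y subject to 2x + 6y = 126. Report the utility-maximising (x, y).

MU_x = 4/x, MU_y = 4.
MRS = 4/x ÷ 4.
Tangency: set MRS = p_x/p_y = 2/6 = 1/3.
MRS depends only on x: 1/x = 1/3 ⇒ x* = 1/(1/3) = 3.
From the budget, 6·y = 126 − 2·3 = 120, so y* = 20.

x* = 3, y* = 20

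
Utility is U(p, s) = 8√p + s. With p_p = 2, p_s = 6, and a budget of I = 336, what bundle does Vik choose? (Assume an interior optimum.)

MU_p = 8/(2√p), MU_s = 1.
MRS = 8/(2√p) ÷ 1.
Tangency: set MRS = p_p/p_s = 2/6 = 1/3.
MRS depends only on p: 4/√p = 1/3 ⇒ √p = 4/(1/3) = 12 ⇒ p* = 144.
From the budget, 6·s = 336 − 2·144 = 48, so s* = 8.

p* = 144, s* = 8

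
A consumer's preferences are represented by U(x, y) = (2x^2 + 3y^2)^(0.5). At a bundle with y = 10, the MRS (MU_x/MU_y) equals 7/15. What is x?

x = 7

For CES with ρ = 2, MRS = (2/3)·(y/x)^(-1).
Setting (2/3)·(10/x)^(-1) = 7/15 gives (10/x)^(-1) = 0.7, so 10/x = 10/7 and x = 7.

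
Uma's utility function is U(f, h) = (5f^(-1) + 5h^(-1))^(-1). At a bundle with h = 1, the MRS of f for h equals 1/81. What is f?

f = 9

For CES with ρ = -1, MRS = (h/f)^2.
Setting (1/f)^2 = 1/81 gives 1/f = 1/9 and f = 9.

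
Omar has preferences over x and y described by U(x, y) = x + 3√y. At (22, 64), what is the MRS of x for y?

MU_x = 1, MU_y = 3/(2√y).
MRS = 1 ÷ (3/(2√y)).
At (22, 64): MRS = 16/3.
The indifference curve has slope −16/3 at this bundle.

MRS = 16/3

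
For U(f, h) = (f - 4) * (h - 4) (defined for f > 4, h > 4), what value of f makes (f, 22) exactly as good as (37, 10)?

f = 15

U(37, 10) = 198.
Set U(f, 22) = 198 and solve.
With h = 22: (22 − 4) = 18, so (f − 4) = 198/18 = 11.
So f = 4 + 11 = 15.
Check: U(15, 22) = 198.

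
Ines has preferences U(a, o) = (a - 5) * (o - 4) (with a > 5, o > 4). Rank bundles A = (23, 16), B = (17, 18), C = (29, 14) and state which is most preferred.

Bundle C

Evaluate utility at each bundle:
U(A) = 216.
U(B) = 168.
U(C) = 240.
Highest utility is C, so C ≻ A ≻ B.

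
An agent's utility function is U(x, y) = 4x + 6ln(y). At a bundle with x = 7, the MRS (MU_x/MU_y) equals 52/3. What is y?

MU_x = 4, MU_y = 6/y.
MRS = 4 ÷ (6/y).
MRS depends only on y: (2/3)·y = 52/3 ⇒ y = (52/3)/(2/3) = 26.

y = 26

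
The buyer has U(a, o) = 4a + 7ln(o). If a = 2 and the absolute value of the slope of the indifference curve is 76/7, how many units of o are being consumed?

MU_a = 4, MU_o = 7/o.
MRS = 4 ÷ (7/o).
MRS depends only on o: (4/7)·o = 76/7 ⇒ o = (76/7)/(4/7) = 19.

o = 19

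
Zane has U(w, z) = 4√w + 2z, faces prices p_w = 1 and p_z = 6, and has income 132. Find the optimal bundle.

w* = 36, z* = 16

MU_w = 4/(2√w), MU_z = 2.
MRS = 4/(2√w) ÷ 2.
Tangency: set MRS = p_w/p_z = 1/6.
MRS depends only on w: 1/√w = 1/6 ⇒ √w = 1/(1/6) = 6 ⇒ w* = 36.
From the budget, 6·z = 132 − 1·36 = 96, so z* = 16.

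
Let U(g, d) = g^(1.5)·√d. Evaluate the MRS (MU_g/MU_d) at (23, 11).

MU_g = 1.5·√g·√d and MU_d = 0.5·g^(1.5)·d^(-0.5).
MRS = MU_g/MU_d = (3)·d/g.
At (23, 11): MRS = 33/23.
That is, one extra unit of g is worth 33/23 units of d at the margin.

MRS = 33/23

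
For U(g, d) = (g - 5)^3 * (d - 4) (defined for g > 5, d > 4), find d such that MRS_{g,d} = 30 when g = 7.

MU_g = 3·(g−5)^2·(d−4), MU_d = (g−5)^3.
MRS = (3/1)·(d−4)/(g−5).
Substitute g = 7: MRS = (d − 4)/(2/3). Setting this equal to 30 gives d − 4 = 30·(2/3) = 20, so d = 24.

d = 24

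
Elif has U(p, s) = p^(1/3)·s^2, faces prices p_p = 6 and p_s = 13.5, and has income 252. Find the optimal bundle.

p* = 6, s* = 16

MU_p = 1/3·p^(-2/3)·s^2 and MU_s = 2·p^(1/3)·s.
MRS = MU_p/MU_s = (1/6)·s/p.
Tangency: set MRS = p_p/p_s = 6/13.5 = 4/9.
So (1/6)·s/p = 4/9, i.e. s = (8/3)·p.
Substitute into the budget 6·p + 13.5·s = 252: 42·p = 252, so p* = 6.
Then s* = (8/3)·6 = 16.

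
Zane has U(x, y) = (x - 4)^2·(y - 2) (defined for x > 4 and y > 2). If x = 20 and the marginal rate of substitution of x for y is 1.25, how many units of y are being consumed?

MU_x = 2·(x−4)·(y−2), MU_y = (x−4)^2.
MRS = (2/1)·(y−2)/(x−4).
Substitute x = 20: MRS = (y − 2)/8. Setting this equal to 1.25 gives y − 2 = 1.25·8 = 10, so y = 12.

y = 12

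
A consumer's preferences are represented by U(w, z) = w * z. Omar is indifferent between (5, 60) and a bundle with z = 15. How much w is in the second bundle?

U(5, 60) = 300.
Set U(w, 15) = 300 and solve.
With z = 15: w = 300/15 = 20.
Check: U(20, 15) = 300.

w = 20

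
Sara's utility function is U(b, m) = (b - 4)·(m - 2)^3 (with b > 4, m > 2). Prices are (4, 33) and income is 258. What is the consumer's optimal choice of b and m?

b* = 15, m* = 6

MU_b = (m−2)^3, MU_m = 3·(b−4)·(m−2)^2.
MRS = (1/3)·(m−2)/(b−4).
Tangency: set MRS = p_b/p_m = 4/33.
So (1/3)·(m − 2)/(b − 4) = 4/33, i.e. (m − 2) = (4/11)·(b − 4).
Rewrite the budget in excess-of-subsistence terms: 4·(b − 4) + 33·(m − 2) = 258 − 4·4 − 33·2 = 176.
Substituting, 16·(b − 4) = 176, so b − 4 = 11 and b* = 15.
Then m − 2 = (4/11)·11 = 4, so m* = 6.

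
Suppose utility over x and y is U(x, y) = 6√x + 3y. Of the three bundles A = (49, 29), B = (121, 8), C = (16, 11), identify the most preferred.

Bundle A

Evaluate utility at each bundle:
U(A) = 129.000.
U(B) = 90.000.
U(C) = 57.000.
Highest utility is A, so A ≻ B ≻ C.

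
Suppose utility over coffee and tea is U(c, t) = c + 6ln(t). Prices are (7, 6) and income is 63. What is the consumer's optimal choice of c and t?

c* = 3, t* = 7

MU_c = 1, MU_t = 6/t.
MRS = 1 ÷ (6/t).
Tangency: set MRS = p_c/p_t = 7/6.
MRS depends only on t: (1/6)·t = 7/6 ⇒ t* = (7/6)/(1/6) = 7.
From the budget, 7·c = 63 − 6·7 = 21, so c* = 3.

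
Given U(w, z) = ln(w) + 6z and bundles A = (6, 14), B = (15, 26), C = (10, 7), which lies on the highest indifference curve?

Bundle B

Evaluate utility at each bundle:
U(A) = 85.792.
U(B) = 158.708.
U(C) = 44.303.
Highest utility is B, so B ≻ A ≻ C.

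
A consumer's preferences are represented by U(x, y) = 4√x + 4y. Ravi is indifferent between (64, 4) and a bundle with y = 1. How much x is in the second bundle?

U(64, 4) = 48.
Set U(x, 1) = 48 and solve.
With y = 1: 4√x = 48 − 4·1 = 44, so √x = 11 and x = 121.
Check: U(121, 1) = 48.

x = 121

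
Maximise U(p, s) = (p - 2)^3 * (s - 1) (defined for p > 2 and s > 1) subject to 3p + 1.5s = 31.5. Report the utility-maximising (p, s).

p* = 8, s* = 5

MU_p = 3·(p−2)^2·(s−1), MU_s = (p−2)^3.
MRS = (3/1)·(s−1)/(p−2).
Tangency: set MRS = p_p/p_s = 3/1.5 = 2.
So (3/1)·(s − 1)/(p − 2) = 2, i.e. (s − 1) = (2/3)·(p − 2).
Rewrite the budget in excess-of-subsistence terms: 3·(p − 2) + 1.5·(s − 1) = 31.5 − 3·2 − 1.5·1 = 24.
Substituting, 4·(p − 2) = 24, so p − 2 = 6 and p* = 8.
Then s − 1 = (2/3)·6 = 4, so s* = 5.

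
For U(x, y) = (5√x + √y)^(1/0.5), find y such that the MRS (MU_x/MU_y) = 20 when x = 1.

For CES with ρ = 0.5, MRS = (5/1)·√(y/x).
Setting (5/1)·√(y/1) = 20 gives √(y/1) = 4, so y/1 = 16 and y = 16.

y = 16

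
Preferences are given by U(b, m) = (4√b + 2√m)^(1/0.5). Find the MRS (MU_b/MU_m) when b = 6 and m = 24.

For CES with ρ = 0.5, MRS = (4/2)·√(m/b).
At (6, 24): MRS = 4.
The indifference curve has slope −4 at this bundle.

MRS = 4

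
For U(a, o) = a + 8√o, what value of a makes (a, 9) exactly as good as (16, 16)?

U(16, 16) = 48.
Set U(a, 9) = 48 and solve.
With o = 9: √9 = 3, so a = 48 − 8·3 = 24.
Check: U(24, 9) = 48.

a = 24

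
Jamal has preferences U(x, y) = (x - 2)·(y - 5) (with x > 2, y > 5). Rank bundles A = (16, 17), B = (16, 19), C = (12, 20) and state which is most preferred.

Evaluate utility at each bundle:
U(A) = 168.
U(B) = 196.
U(C) = 150.
Highest utility is B, so B ≻ A ≻ C.

Bundle B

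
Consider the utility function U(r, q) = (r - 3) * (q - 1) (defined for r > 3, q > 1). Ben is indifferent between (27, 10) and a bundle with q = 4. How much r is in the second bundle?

U(27, 10) = 216.
Set U(r, 4) = 216 and solve.
With q = 4: (4 − 1) = 3, so (r − 3) = 216/3 = 72.
So r = 3 + 72 = 75.
Check: U(75, 4) = 216.

r = 75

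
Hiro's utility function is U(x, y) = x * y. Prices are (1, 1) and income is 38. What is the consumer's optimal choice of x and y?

MU_x = y and MU_y = x.
MRS = MU_x/MU_y = y/x.
Tangency: set MRS = p_x/p_y = 1/1 = 1.
So y/x = 1, i.e. y = x.
Substitute into the budget 1·x + 1·y = 38: 2·x = 38, so x* = 19.
Then y* = 19.

x* = 19, y* = 19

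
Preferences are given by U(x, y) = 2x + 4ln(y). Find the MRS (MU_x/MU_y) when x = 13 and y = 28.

MU_x = 2, MU_y = 4/y.
MRS = 2 ÷ (4/y).
At (13, 28): MRS = 14.
The indifference curve has slope −14 at this bundle.

MRS = 14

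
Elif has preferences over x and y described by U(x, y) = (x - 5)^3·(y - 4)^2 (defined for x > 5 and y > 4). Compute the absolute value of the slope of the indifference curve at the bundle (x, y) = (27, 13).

MU_x = 3·(x−5)^2·(y−4)^2, MU_y = 2·(x−5)^3·(y−4).
MRS = (3/2)·(y−4)/(x−5).
At (27, 13): MRS = 27/44.
So at (27, 13) the consumer would give up 27/44 units of y for one more unit of x.

MRS = 27/44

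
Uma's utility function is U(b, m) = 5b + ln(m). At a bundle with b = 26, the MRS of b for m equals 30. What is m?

MU_b = 5, MU_m = 1/m.
MRS = 5 ÷ (1/m).
MRS depends only on m: 5·m = 30 ⇒ m = 30/5 = 6.

m = 6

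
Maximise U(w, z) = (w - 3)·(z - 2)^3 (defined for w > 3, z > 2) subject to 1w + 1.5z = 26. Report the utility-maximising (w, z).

MU_w = (z−2)^3, MU_z = 3·(w−3)·(z−2)^2.
MRS = (1/3)·(z−2)/(w−3).
Tangency: set MRS = p_w/p_z = 1/1.5 = 2/3.
So (1/3)·(z − 2)/(w − 3) = 2/3, i.e. (z − 2) = 2·(w − 3).
Rewrite the budget in excess-of-subsistence terms: 1·(w − 3) + 1.5·(z − 2) = 26 − 1·3 − 1.5·2 = 20.
Substituting, 4·(w − 3) = 20, so w − 3 = 5 and w* = 8.
Then z − 2 = 2·5 = 10, so z* = 12.

w* = 8, z* = 12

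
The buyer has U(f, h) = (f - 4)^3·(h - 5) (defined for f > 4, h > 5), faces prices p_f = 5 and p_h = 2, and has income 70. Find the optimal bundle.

f* = 10, h* = 10

MU_f = 3·(f−4)^2·(h−5), MU_h = (f−4)^3.
MRS = (3/1)·(h−5)/(f−4).
Tangency: set MRS = p_f/p_h = 5/2 = 2.5.
So (3/1)·(h − 5)/(f − 4) = 2.5, i.e. (h − 5) = (5/6)·(f − 4).
Rewrite the budget in excess-of-subsistence terms: 5·(f − 4) + 2·(h − 5) = 70 − 5·4 − 2·5 = 40.
Substituting, (20/3)·(f − 4) = 40, so f − 4 = 6 and f* = 10.
Then h − 5 = (5/6)·6 = 5, so h* = 10.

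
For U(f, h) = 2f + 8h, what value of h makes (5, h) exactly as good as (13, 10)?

h = 12

U(13, 10) = 106.
Set U(5, h) = 106 and solve.
2·5 + 8h = 106 ⇒ 8h = 96 ⇒ h = 12.
Check: U(5, 12) = 106.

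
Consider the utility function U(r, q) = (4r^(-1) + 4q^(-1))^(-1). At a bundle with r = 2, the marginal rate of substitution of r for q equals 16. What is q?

q = 8

For CES with ρ = -1, MRS = (q/r)^2.
Setting (q/2)^2 = 16 gives q/2 = 4 and q = 8.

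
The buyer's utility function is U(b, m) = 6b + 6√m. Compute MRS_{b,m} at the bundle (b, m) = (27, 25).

MU_b = 6, MU_m = 6/(2√m).
MRS = 6 ÷ (6/(2√m)).
At (27, 25): MRS = 10.
The indifference curve has slope −10 at this bundle.

MRS = 10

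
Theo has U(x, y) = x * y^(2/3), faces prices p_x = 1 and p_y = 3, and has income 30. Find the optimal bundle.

MU_x = y^(2/3) and MU_y = 2/3·x·y^(-1/3).
MRS = MU_x/MU_y = (1.5)·y/x.
Tangency: set MRS = p_x/p_y = 1/3.
So (1.5)·y/x = 1/3, i.e. y = (2/9)·x.
Substitute into the budget 1·x + 3·y = 30: (5/3)·x = 30, so x* = 18.
Then y* = (2/9)·18 = 4.

x* = 18, y* = 4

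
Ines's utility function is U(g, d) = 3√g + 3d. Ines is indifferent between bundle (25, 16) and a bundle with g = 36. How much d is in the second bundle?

U(25, 16) = 63.
Set U(36, d) = 63 and solve.
With g = 36: √36 = 6, so 3d = 63 − 3·6 = 45 and d = 15.
Check: U(36, 15) = 63.

d = 15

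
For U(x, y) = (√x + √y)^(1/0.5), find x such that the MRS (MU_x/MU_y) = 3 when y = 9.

x = 1

For CES with ρ = 0.5, MRS = √(y/x).
Setting √(9/x) = 3 gives 9/x = 9 and x = 1.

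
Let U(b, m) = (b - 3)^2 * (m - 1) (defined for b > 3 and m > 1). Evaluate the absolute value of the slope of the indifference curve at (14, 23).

MU_b = 2·(b−3)·(m−1), MU_m = (b−3)^2.
MRS = (2/1)·(m−1)/(b−3).
At (14, 23): MRS = 4.
That is, one extra unit of b is worth 4 units of m at the margin.

MRS = 4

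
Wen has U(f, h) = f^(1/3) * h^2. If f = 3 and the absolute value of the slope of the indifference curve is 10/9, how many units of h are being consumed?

MU_f = 1/3·f^(-2/3)·h^2 and MU_h = 2·f^(1/3)·h.
MRS = MU_f/MU_h = (1/6)·h/f.
Substitute f = 3: MRS = h/18. Setting h/18 = 10/9 gives h = (10/9)·18 = 20.

h = 20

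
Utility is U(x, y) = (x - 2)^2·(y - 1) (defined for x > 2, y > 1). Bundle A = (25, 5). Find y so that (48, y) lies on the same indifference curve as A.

y = 2

U(25, 5) = 2116.
Set U(48, y) = 2116 and solve.
With x = 48: (48 − 2)^2 = 2116, so (y − 1) = 2116/2116 = 1.
So y = 1 + 1 = 2.
Check: U(48, 2) = 2116.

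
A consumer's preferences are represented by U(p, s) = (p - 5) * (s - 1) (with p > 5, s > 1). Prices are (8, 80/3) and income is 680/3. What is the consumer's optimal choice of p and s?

p* = 15, s* = 4

MU_p = (s−1), MU_s = (p−5).
MRS = (s−1)/(p−5).
Tangency: set MRS = p_p/p_s = 8/(80/3) = 0.3.
So (s − 1)/(p − 5) = 0.3, i.e. (s − 1) = 0.3·(p − 5).
Rewrite the budget in excess-of-subsistence terms: 8·(p − 5) + (80/3)·(s − 1) = 680/3 − 8·5 − (80/3)·1 = 160.
Substituting, 16·(p − 5) = 160, so p − 5 = 10 and p* = 15.
Then s − 1 = 0.3·10 = 3, so s* = 4.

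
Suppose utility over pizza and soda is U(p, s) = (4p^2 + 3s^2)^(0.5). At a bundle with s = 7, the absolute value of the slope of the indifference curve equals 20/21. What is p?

p = 5

For CES with ρ = 2, MRS = (4/3)·(s/p)^(-1).
Setting (4/3)·(7/p)^(-1) = 20/21 gives (7/p)^(-1) = 5/7, so 7/p = 1.4 and p = 5.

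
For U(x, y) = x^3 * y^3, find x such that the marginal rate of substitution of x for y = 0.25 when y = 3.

x = 12

MU_x = 3·x^2·y^3 and MU_y = 3·x^3·y^2.
MRS = MU_x/MU_y = y/x.
Substitute y = 3: MRS = 3/x. Setting 3/x = 0.25 gives x = 3/0.25 = 12.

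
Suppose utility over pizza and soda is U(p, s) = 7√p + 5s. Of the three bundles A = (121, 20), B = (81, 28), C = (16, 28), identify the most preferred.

Evaluate utility at each bundle:
U(A) = 177.000.
U(B) = 203.000.
U(C) = 168.000.
Highest utility is B, so B ≻ A ≻ C.

Bundle B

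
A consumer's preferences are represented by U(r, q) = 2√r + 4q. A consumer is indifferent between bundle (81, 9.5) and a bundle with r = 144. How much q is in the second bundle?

q = 8

U(81, 9.5) = 56.
Set U(144, q) = 56 and solve.
With r = 144: √144 = 12, so 4q = 56 − 2·12 = 32 and q = 8.
Check: U(144, 8) = 56.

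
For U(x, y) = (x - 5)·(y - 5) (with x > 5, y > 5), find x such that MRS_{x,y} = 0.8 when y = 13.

x = 15

MU_x = (y−5), MU_y = (x−5).
MRS = (y−5)/(x−5).
Substitute y = 13: MRS = 8/(x − 5). Setting this equal to 0.8 gives x − 5 = 8/0.8 = 10, so x = 15.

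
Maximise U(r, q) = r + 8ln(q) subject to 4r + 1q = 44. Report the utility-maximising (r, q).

r* = 3, q* = 32

MU_r = 1, MU_q = 8/q.
MRS = 1 ÷ (8/q).
Tangency: set MRS = p_r/p_q = 4/1 = 4.
MRS depends only on q: 0.125·q = 4 ⇒ q* = 4/0.125 = 32.
From the budget, 4·r = 44 − 1·32 = 12, so r* = 3.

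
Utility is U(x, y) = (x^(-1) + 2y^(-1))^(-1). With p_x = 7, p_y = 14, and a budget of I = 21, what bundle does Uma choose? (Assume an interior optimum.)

For CES with ρ = -1, MRS = (1/2)·(y/x)^2.
Tangency: set MRS = p_x/p_y = 7/14 = 0.5.
So (y/x)^2 = 1; taking the square root, y/x = 1, i.e. y = x.
Substitute into the budget 7·x + 14·y = 21: 21·x = 21, so x* = 1 and y* = 1.

x* = 1, y* = 1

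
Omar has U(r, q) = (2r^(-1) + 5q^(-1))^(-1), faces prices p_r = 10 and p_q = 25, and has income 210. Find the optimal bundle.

r* = 6, q* = 6

For CES with ρ = -1, MRS = (2/5)·(q/r)^2.
Tangency: set MRS = p_r/p_q = 10/25 = 0.4.
So (q/r)^2 = 1; taking the square root, q/r = 1, i.e. q = r.
Substitute into the budget 10·r + 25·q = 210: 35·r = 210, so r* = 6 and q* = 6.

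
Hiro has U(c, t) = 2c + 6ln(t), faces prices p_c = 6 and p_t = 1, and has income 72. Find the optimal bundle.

MU_c = 2, MU_t = 6/t.
MRS = 2 ÷ (6/t).
Tangency: set MRS = p_c/p_t = 6/1 = 6.
MRS depends only on t: (1/3)·t = 6 ⇒ t* = 6/(1/3) = 18.
From the budget, 6·c = 72 − 1·18 = 54, so c* = 9.

c* = 9, t* = 18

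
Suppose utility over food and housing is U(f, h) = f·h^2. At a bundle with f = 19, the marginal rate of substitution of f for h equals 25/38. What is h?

h = 25

MU_f = h^2 and MU_h = 2·f·h.
MRS = MU_f/MU_h = (1/2)·h/f.
Substitute f = 19: MRS = h/38. Setting h/38 = 25/38 gives h = (25/38)·38 = 25.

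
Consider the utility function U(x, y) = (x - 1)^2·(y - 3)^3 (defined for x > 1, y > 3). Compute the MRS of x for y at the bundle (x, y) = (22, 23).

MU_x = 2·(x−1)·(y−3)^3, MU_y = 3·(x−1)^2·(y−3)^2.
MRS = (2/3)·(y−3)/(x−1).
At (22, 23): MRS = 40/63.
The indifference curve has slope −40/63 at this bundle.

MRS = 40/63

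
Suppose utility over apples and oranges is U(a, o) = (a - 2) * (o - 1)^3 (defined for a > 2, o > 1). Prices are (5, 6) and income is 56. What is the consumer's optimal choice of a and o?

MU_a = (o−1)^3, MU_o = 3·(a−2)·(o−1)^2.
MRS = (1/3)·(o−1)/(a−2).
Tangency: set MRS = p_a/p_o = 5/6.
So (1/3)·(o − 1)/(a − 2) = 5/6, i.e. (o − 1) = 2.5·(a − 2).
Rewrite the budget in excess-of-subsistence terms: 5·(a − 2) + 6·(o − 1) = 56 − 5·2 − 6·1 = 40.
Substituting, 20·(a − 2) = 40, so a − 2 = 2 and a* = 4.
Then o − 1 = 2.5·2 = 5, so o* = 6.

a* = 4, o* = 6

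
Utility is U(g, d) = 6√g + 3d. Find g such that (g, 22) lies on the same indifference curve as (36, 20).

g = 25

U(36, 20) = 96.
Set U(g, 22) = 96 and solve.
With d = 22: 6√g = 96 − 3·22 = 30, so √g = 5 and g = 25.
Check: U(25, 22) = 96.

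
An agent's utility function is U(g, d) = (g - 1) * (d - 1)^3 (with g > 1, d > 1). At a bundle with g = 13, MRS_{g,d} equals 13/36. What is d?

d = 14

MU_g = (d−1)^3, MU_d = 3·(g−1)·(d−1)^2.
MRS = (1/3)·(d−1)/(g−1).
Substitute g = 13: MRS = (d − 1)/36. Setting this equal to 13/36 gives d − 1 = (13/36)·36 = 13, so d = 14.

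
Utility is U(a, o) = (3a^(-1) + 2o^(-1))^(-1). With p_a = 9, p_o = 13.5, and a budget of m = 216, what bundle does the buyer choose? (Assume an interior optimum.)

For CES with ρ = -1, MRS = (3/2)·(o/a)^2.
Tangency: set MRS = p_a/p_o = 9/13.5 = 2/3.
So (o/a)^2 = 4/9; taking the square root, o/a = 2/3, i.e. o = (2/3)·a.
Substitute into the budget 9·a + 13.5·o = 216: 18·a = 216, so a* = 12 and o* = (2/3)·12 = 8.

a* = 12, o* = 8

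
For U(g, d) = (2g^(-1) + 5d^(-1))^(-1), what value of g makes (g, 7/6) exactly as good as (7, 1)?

U depends on (g, d) only through S = 2g^(-1) + 5d^(-1), so equal utility means equal S. At (7, 1): S = 37/7.
With d = 7/6: 5·(7/6)^(-1) = 30/7, so 2g^(-1) = 37/7 − 30/7 = 1, i.e. g^(-1) = 0.5.
Hence g = 1/0.5 = 2.
Check: U(2, 7/6) = 0.1892.

g = 2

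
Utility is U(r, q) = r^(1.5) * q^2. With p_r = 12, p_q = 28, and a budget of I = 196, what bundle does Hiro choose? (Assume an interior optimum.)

MU_r = 1.5·√r·q^2 and MU_q = 2·r^(1.5)·q.
MRS = MU_r/MU_q = (0.75)·q/r.
Tangency: set MRS = p_r/p_q = 12/28 = 3/7.
So (0.75)·q/r = 3/7, i.e. q = (4/7)·r.
Substitute into the budget 12·r + 28·q = 196: 28·r = 196, so r* = 7.
Then q* = (4/7)·7 = 4.

r* = 7, q* = 4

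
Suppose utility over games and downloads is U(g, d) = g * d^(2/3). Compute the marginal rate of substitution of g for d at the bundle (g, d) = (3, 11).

MU_g = d^(2/3) and MU_d = 2/3·g·d^(-1/3).
MRS = MU_g/MU_d = (1.5)·d/g.
At (3, 11): MRS = 5.5.
So at (3, 11) the consumer would give up 5.5 units of d for one more unit of g.

MRS = 5.5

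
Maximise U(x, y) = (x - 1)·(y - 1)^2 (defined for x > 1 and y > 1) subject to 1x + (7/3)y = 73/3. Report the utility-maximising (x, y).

MU_x = (y−1)^2, MU_y = 2·(x−1)·(y−1).
MRS = (1/2)·(y−1)/(x−1).
Tangency: set MRS = p_x/p_y = 1/(7/3) = 3/7.
So (1/2)·(y − 1)/(x − 1) = 3/7, i.e. (y − 1) = (6/7)·(x − 1).
Rewrite the budget in excess-of-subsistence terms: 1·(x − 1) + (7/3)·(y − 1) = 73/3 − 1·1 − (7/3)·1 = 21.
Substituting, 3·(x − 1) = 21, so x − 1 = 7 and x* = 8.
Then y − 1 = (6/7)·7 = 6, so y* = 7.

x* = 8, y* = 7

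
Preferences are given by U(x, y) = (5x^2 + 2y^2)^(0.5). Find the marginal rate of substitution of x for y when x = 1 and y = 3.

For CES with ρ = 2, MRS = (5/2)·(y/x)^(-1).
At (1, 3): MRS = 5/6.
The indifference curve has slope −5/6 at this bundle.

MRS = 5/6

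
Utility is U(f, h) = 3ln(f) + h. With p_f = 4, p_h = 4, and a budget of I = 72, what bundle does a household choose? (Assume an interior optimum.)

MU_f = 3/f, MU_h = 1.
MRS = 3/f ÷ 1.
Tangency: set MRS = p_f/p_h = 4/4 = 1.
MRS depends only on f: 3/f = 1 ⇒ f* = 3/1 = 3.
From the budget, 4·h = 72 − 4·3 = 60, so h* = 15.

f* = 3, h* = 15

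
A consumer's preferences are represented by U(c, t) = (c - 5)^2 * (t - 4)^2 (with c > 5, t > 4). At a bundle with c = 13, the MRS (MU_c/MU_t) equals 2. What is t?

MU_c = 2·(c−5)·(t−4)^2, MU_t = 2·(c−5)^2·(t−4).
MRS = (t−4)/(c−5).
Substitute c = 13: MRS = (t − 4)/8. Setting this equal to 2 gives t − 4 = 2·8 = 16, so t = 20.

t = 20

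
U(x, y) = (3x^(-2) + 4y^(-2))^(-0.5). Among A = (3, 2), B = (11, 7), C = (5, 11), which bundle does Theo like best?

Evaluate utility at each bundle:
U(A) = 0.866.
U(B) = 3.065.
U(C) = 2.556.
Highest utility is B, so B ≻ C ≻ A.

Bundle B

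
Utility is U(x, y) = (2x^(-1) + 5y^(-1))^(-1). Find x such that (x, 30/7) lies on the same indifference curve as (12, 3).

x = 3

U depends on (x, y) only through S = 2x^(-1) + 5y^(-1), so equal utility means equal S. At (12, 3): S = 11/6.
With y = 30/7: 5·(30/7)^(-1) = 7/6, so 2x^(-1) = 11/6 − 7/6 = 2/3, i.e. x^(-1) = 1/3.
Hence x = 1/(1/3) = 3.
Check: U(3, 30/7) = 0.5455.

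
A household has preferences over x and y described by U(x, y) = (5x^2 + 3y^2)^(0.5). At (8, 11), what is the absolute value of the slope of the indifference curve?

For CES with ρ = 2, MRS = (5/3)·(y/x)^(-1).
At (8, 11): MRS = 40/33.
So at (8, 11) the consumer would give up 40/33 units of y for one more unit of x.

MRS = 40/33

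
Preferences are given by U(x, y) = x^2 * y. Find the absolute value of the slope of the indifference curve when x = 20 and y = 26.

MRS = 2.6

MU_x = 2·x·y and MU_y = x^2.
MRS = MU_x/MU_y = (2/1)·y/x.
At (20, 26): MRS = 2.6.
The indifference curve has slope −2.6 at this bundle.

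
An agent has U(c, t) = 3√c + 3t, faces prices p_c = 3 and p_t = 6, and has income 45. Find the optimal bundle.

c* = 1, t* = 7

MU_c = 3/(2√c), MU_t = 3.
MRS = 3/(2√c) ÷ 3.
Tangency: set MRS = p_c/p_t = 3/6 = 0.5.
MRS depends only on c: 0.5/√c = 0.5 ⇒ √c = 0.5/0.5 = 1 ⇒ c* = 1.
From the budget, 6·t = 45 − 3·1 = 42, so t* = 7.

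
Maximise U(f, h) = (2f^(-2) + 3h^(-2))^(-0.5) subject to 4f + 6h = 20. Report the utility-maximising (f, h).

f* = 2, h* = 2

For CES with ρ = -2, MRS = (2/3)·(h/f)^3.
Tangency: set MRS = p_f/p_h = 4/6 = 2/3.
So (h/f)^3 = 1; taking the cube root, h/f = 1, i.e. h = f.
Substitute into the budget 4·f + 6·h = 20: 10·f = 20, so f* = 2 and h* = 2.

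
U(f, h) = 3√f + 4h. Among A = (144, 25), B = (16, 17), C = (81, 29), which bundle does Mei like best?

Evaluate utility at each bundle:
U(A) = 136.000.
U(B) = 80.000.
U(C) = 143.000.
Highest utility is C, so C ≻ A ≻ B.

Bundle C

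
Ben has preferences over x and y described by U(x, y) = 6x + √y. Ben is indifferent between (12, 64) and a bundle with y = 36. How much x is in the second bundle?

x = 37/3

U(12, 64) = 80.
Set U(x, 36) = 80 and solve.
With y = 36: √36 = 6, so 6x = 80 − 6 = 74 and x = 37/3.
Check: U(37/3, 36) = 80.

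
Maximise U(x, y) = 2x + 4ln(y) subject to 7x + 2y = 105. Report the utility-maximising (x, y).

MU_x = 2, MU_y = 4/y.
MRS = 2 ÷ (4/y).
Tangency: set MRS = p_x/p_y = 7/2 = 3.5.
MRS depends only on y: 0.5·y = 3.5 ⇒ y* = 3.5/0.5 = 7.
From the budget, 7·x = 105 − 2·7 = 91, so x* = 13.

x* = 13, y* = 7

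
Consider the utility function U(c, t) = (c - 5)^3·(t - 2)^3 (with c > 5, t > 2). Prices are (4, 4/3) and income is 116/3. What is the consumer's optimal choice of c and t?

c* = 7, t* = 8

MU_c = 3·(c−5)^2·(t−2)^3, MU_t = 3·(c−5)^3·(t−2)^2.
MRS = (t−2)/(c−5).
Tangency: set MRS = p_c/p_t = 4/(4/3) = 3.
So (t − 2)/(c − 5) = 3, i.e. (t − 2) = 3·(c − 5).
Rewrite the budget in excess-of-subsistence terms: 4·(c − 5) + (4/3)·(t − 2) = 116/3 − 4·5 − (4/3)·2 = 16.
Substituting, 8·(c − 5) = 16, so c − 5 = 2 and c* = 7.
Then t − 2 = 3·2 = 6, so t* = 8.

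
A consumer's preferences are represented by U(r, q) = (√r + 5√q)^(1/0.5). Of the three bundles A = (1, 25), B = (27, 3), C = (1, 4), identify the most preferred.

Evaluate utility at each bundle:
U(A) = 676.000.
U(B) = 192.000.
U(C) = 121.000.
Highest utility is A, so A ≻ B ≻ C.

Bundle A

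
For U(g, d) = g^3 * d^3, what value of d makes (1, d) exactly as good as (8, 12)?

d = 96

U(8, 12) = 884736.
Set U(1, d) = 884736 and solve.
With g = 1: 1^3 = 1, so d^3 = 884736/1 = 884736; taking the cube root, d = 96.
Check: U(1, 96) = 884736.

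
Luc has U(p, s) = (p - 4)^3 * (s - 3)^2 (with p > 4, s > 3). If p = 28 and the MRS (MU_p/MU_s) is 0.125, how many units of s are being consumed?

s = 5

MU_p = 3·(p−4)^2·(s−3)^2, MU_s = 2·(p−4)^3·(s−3).
MRS = (3/2)·(s−3)/(p−4).
Substitute p = 28: MRS = (s − 3)/16. Setting this equal to 0.125 gives s − 3 = 0.125·16 = 2, so s = 5.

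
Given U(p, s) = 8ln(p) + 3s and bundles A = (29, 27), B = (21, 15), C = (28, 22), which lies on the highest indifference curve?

Evaluate utility at each bundle:
U(A) = 107.938.
U(B) = 69.356.
U(C) = 92.658.
Highest utility is A, so A ≻ C ≻ B.

Bundle A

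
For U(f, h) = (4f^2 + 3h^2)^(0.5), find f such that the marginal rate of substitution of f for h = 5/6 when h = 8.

f = 5

For CES with ρ = 2, MRS = (4/3)·(h/f)^(-1).
Setting (4/3)·(8/f)^(-1) = 5/6 gives (8/f)^(-1) = 0.625, so 8/f = 1.6 and f = 5.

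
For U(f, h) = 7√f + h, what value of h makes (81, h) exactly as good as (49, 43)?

U(49, 43) = 92.
Set U(81, h) = 92 and solve.
With f = 81: √81 = 9, so h = 92 − 7·9 = 29.
Check: U(81, 29) = 92.

h = 29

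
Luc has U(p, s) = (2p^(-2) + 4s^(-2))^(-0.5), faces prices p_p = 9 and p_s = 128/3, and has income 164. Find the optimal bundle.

p* = 4, s* = 3

For CES with ρ = -2, MRS = (2/4)·(s/p)^3.
Tangency: set MRS = p_p/p_s = 9/(128/3) = 27/128.
So (s/p)^3 = 27/64; taking the cube root, s/p = 0.75, i.e. s = 0.75·p.
Substitute into the budget 9·p + (128/3)·s = 164: 41·p = 164, so p* = 4 and s* = 0.75·4 = 3.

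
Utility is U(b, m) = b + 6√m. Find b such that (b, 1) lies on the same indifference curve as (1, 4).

U(1, 4) = 13.
Set U(b, 1) = 13 and solve.
With m = 1: √1 = 1, so b = 13 − 6·1 = 7.
Check: U(7, 1) = 13.

b = 7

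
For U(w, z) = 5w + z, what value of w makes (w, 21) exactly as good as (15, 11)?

U(15, 11) = 86.
Set U(w, 21) = 86 and solve.
5w + 21 = 86 ⇒ 5w = 65 ⇒ w = 13.
Check: U(13, 21) = 86.

w = 13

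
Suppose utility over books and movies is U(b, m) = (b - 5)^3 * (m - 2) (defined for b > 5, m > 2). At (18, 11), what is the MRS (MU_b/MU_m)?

MRS = 27/13

MU_b = 3·(b−5)^2·(m−2), MU_m = (b−5)^3.
MRS = (3/1)·(m−2)/(b−5).
At (18, 11): MRS = 27/13.
That is, one extra unit of b is worth 27/13 units of m at the margin.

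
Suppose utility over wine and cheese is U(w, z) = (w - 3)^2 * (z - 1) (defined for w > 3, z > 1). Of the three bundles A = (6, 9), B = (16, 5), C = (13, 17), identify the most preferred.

Evaluate utility at each bundle:
U(A) = 72.
U(B) = 676.
U(C) = 1600.
Highest utility is C, so C ≻ B ≻ A.

Bundle C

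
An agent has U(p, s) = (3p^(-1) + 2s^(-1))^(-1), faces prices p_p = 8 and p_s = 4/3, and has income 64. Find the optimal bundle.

p* = 6, s* = 12

For CES with ρ = -1, MRS = (3/2)·(s/p)^2.
Tangency: set MRS = p_p/p_s = 8/(4/3) = 6.
So (s/p)^2 = 4; taking the square root, s/p = 2, i.e. s = 2·p.
Substitute into the budget 8·p + (4/3)·s = 64: (32/3)·p = 64, so p* = 6 and s* = 2·6 = 12.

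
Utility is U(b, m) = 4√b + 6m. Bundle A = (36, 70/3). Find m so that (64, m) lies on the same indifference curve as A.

U(36, 70/3) = 164.
Set U(64, m) = 164 and solve.
With b = 64: √64 = 8, so 6m = 164 − 4·8 = 132 and m = 22.
Check: U(64, 22) = 164.

m = 22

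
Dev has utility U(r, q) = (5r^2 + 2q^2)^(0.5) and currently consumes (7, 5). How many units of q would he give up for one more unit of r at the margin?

For CES with ρ = 2, MRS = (5/2)·(q/r)^(-1).
At (7, 5): MRS = 3.5.
The indifference curve has slope −3.5 at this bundle.

MRS = 3.5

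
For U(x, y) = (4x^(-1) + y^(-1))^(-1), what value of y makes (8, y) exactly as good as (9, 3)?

U depends on (x, y) only through S = 4x^(-1) + y^(-1), so equal utility means equal S. At (9, 3): S = 7/9.
With x = 8: 4·8^(-1) = 0.5, so y^(-1) = 7/9 − 0.5 = 5/18.
Hence y = 1/(5/18) = 3.6.
Check: U(8, 3.6) = 1.2857.

y = 3.6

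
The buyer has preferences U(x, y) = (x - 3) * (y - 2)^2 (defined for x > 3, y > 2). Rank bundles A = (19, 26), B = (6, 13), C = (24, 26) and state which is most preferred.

Evaluate utility at each bundle:
U(A) = 9216.
U(B) = 363.
U(C) = 12096.
Highest utility is C, so C ≻ A ≻ B.

Bundle C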